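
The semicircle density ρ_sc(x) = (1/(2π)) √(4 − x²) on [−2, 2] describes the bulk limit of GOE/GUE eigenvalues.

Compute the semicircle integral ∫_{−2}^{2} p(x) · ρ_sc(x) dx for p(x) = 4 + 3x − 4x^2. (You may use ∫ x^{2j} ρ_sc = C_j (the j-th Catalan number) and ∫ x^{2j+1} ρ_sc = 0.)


Write p(x) = Σ a_i x^i, split into monomials and integrate each against ρ_sc separately.
Using ∫ x^{2j} ρ_sc = C_j = (1/(j+1)) C(2j, j) (Catalan numbers) and ∫ x^{2j+1} ρ_sc = 0 (odd monomials vanish by symmetry):
  i = 0 (even): a_0 · C_{0} = 4 · 1 = 4
  i = 1 (odd): ∫ x^1 ρ_sc = 0 (vanishes)
  i = 2 (even): a_2 · C_{1} = -4 · 1 = -4

Summing the contributions: ∫_{−2}^{2} p(x) ρ_sc(x) dx = 4 + (-4) = 0.


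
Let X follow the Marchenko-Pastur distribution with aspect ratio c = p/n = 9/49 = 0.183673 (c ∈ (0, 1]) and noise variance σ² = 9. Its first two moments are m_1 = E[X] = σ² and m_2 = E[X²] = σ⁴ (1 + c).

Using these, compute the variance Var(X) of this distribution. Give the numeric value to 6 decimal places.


m_1 = E[X] = σ² = 9, so m_1² = 81.
m_2 = E[X²] = σ⁴ (1 + c) = 81 · (1 + 0.183673) = 81 · 1.183673 = 95.877551.
(Note m_2 − m_1² simplifies to c · σ⁴ = 0.183673 · 81.)

Var(X) = m_2 − m_1² = 95.877551 − 81 = 14.877551.


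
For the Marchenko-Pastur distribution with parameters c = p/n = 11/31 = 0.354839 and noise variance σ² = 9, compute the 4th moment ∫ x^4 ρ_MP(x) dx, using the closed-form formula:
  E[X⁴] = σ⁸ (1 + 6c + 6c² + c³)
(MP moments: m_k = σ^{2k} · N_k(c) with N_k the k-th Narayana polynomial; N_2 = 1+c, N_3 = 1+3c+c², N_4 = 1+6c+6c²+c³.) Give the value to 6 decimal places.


E[X⁴] = σ⁸ (1 + 6c + 6c² + c³) (fourth MP moment). With σ² = 9 (so σ⁸ = 6561) and c = 11/31 = 0.354839: E[X⁴] = 6561 · (1 + 6·0.354839 + 6·(0.354839)² + (0.354839)³) = 6561 · 3.929173.

So E[X^4] = 25779.305629.


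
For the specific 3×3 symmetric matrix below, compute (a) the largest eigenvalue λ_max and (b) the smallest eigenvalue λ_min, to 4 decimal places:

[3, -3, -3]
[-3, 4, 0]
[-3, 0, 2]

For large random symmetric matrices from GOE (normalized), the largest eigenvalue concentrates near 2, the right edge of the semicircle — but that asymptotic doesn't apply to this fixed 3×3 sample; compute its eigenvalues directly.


Since M is real symmetric, all three eigenvalues are real; they are the roots of det(λI − M) = λ³ − (tr M) λ² + s λ − det M, where s is the sum of the principal 2×2 minors.
tr M = 3 + 4 + 2 = 9.
s = (3·4 − (-3)²) + (3·2 − (-3)²) + (4·2 − 0²) = 3 + (-3) + 8 = 8.
det M (expand along row 1) = 3·8 − (-3)·(-6) + (-3)·12 = -30.
Characteristic polynomial: λ³ − 9λ² + 8λ + 30 = 0.
Substitute λ = y + (tr M)/3 = y + 3.000000 to remove the quadratic term: y³ + p·y + q = 0 with p = s − (tr M)²/3 = -19.000000 and q = −2(tr M)³/27 + (tr M)·s/3 − det M = 0.000000.
Three real roots ⇒ use the trigonometric (Viète) form: r = 2√(−p/3) = 5.033223, φ = arccos(3q/(p·r)) = arccos(0.000000) = 1.570796 rad.
y_k = r·cos(φ/3 − 2πk/3) for k = 0, 1, 2 gives y = 4.358899, 0.000000, -4.358899.
λ_k = y_k + 3.000000 gives λ = 7.3589, 3.0000, -1.3589 (check: the sum is 9.0000 = tr M).

Hence λ_max = 7.3589 and λ_min = -1.3589.


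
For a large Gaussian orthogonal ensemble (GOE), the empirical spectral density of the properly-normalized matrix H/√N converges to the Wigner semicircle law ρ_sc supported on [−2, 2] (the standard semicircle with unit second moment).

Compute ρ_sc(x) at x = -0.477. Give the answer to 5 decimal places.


ρ_sc(x) = (1/(2π)) √(4 − x²). With x = -0.477:
  4 − x² = 4 − (-0.477)² = 4 − 0.227529 = 3.772471.
  √(4 − x²) = 1.942285.
  1/(2π) = 0.159155.
  ρ_sc(-0.477) = 0.159155 · 1.942285 = 0.309124.

Rounded to 5 decimal places: ρ_sc(-0.477) ≈ 0.30912.


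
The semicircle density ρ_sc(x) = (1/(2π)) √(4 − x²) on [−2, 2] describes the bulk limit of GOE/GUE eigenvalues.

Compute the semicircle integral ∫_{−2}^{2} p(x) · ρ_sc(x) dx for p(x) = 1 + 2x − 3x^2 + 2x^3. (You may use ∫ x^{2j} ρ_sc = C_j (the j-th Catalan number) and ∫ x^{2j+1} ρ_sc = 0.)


Write p(x) = Σ a_i x^i, split into monomials and integrate each against ρ_sc separately.
Using ∫ x^{2j} ρ_sc = C_j = (1/(j+1)) C(2j, j) (Catalan numbers) and ∫ x^{2j+1} ρ_sc = 0 (odd monomials vanish by symmetry):
  i = 0 (even): a_0 · C_{0} = 1 · 1 = 1
  i = 1 (odd): ∫ x^1 ρ_sc = 0 (vanishes)
  i = 2 (even): a_2 · C_{1} = -3 · 1 = -3
  i = 3 (odd): ∫ x^3 ρ_sc = 0 (vanishes)

Summing the contributions: ∫_{−2}^{2} p(x) ρ_sc(x) dx = 1 + (-3) = -2.


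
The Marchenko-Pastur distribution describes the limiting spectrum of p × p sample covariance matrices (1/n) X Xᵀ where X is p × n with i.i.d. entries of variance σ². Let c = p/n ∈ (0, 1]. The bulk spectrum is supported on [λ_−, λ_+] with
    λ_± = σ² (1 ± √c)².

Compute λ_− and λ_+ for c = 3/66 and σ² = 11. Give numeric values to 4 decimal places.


c = 3/66 = 0.045455; √c = 0.213201.
λ_− = σ² (1 − √c)² = 11 · (1 − 0.213201)² = 11 · (0.786799)² = 6.809584.
λ_+ = σ² (1 + √c)² = 11 · (1 + 0.213201)² = 11 · (1.213201)² = 16.190416.

Rounded to 4 decimal places: λ_− ≈ 6.8096, λ_+ ≈ 16.1904.


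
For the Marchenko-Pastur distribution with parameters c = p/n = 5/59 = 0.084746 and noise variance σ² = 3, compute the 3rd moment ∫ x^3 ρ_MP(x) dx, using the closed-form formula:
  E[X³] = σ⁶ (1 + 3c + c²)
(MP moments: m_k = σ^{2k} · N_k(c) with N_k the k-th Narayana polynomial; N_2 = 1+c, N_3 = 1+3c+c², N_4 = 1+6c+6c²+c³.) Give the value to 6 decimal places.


E[X³] = σ⁶ (1 + 3c + c²) (third MP moment). With σ² = 3 (so σ⁶ = 27) and c = 5/59 = 0.084746: E[X³] = 27 · (1 + 3·0.084746 + (0.084746)²) = 27 · 1.261419.

So E[X^3] = 34.058317.


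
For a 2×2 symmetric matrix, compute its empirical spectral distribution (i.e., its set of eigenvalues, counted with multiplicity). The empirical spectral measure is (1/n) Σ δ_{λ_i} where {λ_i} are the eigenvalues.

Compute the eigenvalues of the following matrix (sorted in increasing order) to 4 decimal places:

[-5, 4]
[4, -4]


Since M is real symmetric, both eigenvalues are real; they are the roots of det(λI − M) = λ² − (tr M) λ + det M.
tr M = -5 + (-4) = -9.
det M = (-5)·(-4) − 4² = 20 − 16 = 4.
Characteristic polynomial: λ² + 9λ + 4 = 0.
Discriminant Δ = (tr M)² − 4·det M = 81 − 16 = 65; √Δ = 8.062258.
λ = (tr M ± √Δ)/2 = (-9 ± 8.062258)/2, giving (tr M − √Δ)/2 = -8.5311 and (tr M + √Δ)/2 = -0.4689.

Eigenvalues sorted in increasing order: [-8.5311, -0.4689].


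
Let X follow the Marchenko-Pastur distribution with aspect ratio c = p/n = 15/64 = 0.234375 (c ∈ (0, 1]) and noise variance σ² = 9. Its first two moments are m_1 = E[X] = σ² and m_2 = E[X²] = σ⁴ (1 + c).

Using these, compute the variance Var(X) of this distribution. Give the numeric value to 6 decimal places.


m_1 = E[X] = σ² = 9, so m_1² = 81.
m_2 = E[X²] = σ⁴ (1 + c) = 81 · (1 + 0.234375) = 81 · 1.234375 = 99.984375.
(Note m_2 − m_1² simplifies to c · σ⁴ = 0.234375 · 81.)

Var(X) = m_2 − m_1² = 99.984375 − 81 = 18.984375.


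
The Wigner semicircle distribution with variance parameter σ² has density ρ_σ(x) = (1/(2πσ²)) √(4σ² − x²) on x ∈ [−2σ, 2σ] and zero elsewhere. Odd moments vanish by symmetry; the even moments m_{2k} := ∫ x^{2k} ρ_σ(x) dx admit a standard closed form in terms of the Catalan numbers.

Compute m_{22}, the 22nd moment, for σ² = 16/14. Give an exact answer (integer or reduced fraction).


By the scaled semicircle moment identity, m_{2k} = σ^{2k} · C_k with k = 11.
C_11 = (1/(k+1)) · C(2k, k) = (1/12) · C(22, 11) = (1/12) · 705432 = 58786.
σ^{2k} = (σ²)^k = (16/14)^11 = 8589934592/1977326743.

Therefore m_{22} = σ^{22} · C_11 = (8589934592/1977326743) · 58786 = 72138270703616/282475249.


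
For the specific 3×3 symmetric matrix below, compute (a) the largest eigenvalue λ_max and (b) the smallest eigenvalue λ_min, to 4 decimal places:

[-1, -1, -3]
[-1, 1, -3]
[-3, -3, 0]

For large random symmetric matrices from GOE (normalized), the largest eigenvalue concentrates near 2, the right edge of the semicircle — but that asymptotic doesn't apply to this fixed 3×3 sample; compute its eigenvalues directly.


Since M is real symmetric, all three eigenvalues are real; they are the roots of det(λI − M) = λ³ − (tr M) λ² + s λ − det M, where s is the sum of the principal 2×2 minors.
tr M = -1 + 1 + 0 = 0.
s = ((-1)·1 − (-1)²) + ((-1)·0 − (-3)²) + (1·0 − (-3)²) = -2 + (-9) + (-9) = -20.
det M (expand along row 1) = (-1)·(-9) − (-1)·(-9) + (-3)·6 = -18.
Characteristic polynomial: λ³ − 20λ + 18 = 0.
Substitute λ = y + (tr M)/3 = y + 0.000000 to remove the quadratic term: y³ + p·y + q = 0 with p = s − (tr M)²/3 = -20.000000 and q = −2(tr M)³/27 + (tr M)·s/3 − det M = 18.000000.
Three real roots ⇒ use the trigonometric (Viète) form: r = 2√(−p/3) = 5.163978, φ = arccos(3q/(p·r)) = arccos(-0.522853) = 2.120990 rad.
y_k = r·cos(φ/3 − 2πk/3) for k = 0, 1, 2 gives y = 3.926255, 0.941763, -4.868018.
λ_k = y_k + 0.000000 gives λ = 3.9263, 0.9418, -4.8680 (check: the sum is 0.0000 = tr M).

Hence λ_max = 3.9263 and λ_min = -4.8680.


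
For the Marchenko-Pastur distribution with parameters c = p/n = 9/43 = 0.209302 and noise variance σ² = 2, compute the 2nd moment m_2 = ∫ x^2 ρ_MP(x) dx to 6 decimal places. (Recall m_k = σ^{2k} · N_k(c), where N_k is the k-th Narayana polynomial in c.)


E[X²] = σ⁴ (1 + c) (second MP moment). With σ² = 2 (so σ⁴ = 4) and c = 9/43 = 0.209302: E[X²] = 4 · (1 + 0.209302) = 4 · 1.209302.

So E[X^2] = 4.837209.


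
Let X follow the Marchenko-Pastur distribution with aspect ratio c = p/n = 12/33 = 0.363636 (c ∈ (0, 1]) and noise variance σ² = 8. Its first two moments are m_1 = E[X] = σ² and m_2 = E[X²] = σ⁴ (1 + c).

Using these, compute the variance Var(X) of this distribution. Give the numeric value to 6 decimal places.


m_1 = E[X] = σ² = 8, so m_1² = 64.
m_2 = E[X²] = σ⁴ (1 + c) = 64 · (1 + 0.363636) = 64 · 1.363636 = 87.272727.
(Note m_2 − m_1² simplifies to c · σ⁴ = 0.363636 · 64.)

Var(X) = m_2 − m_1² = 87.272727 − 64 = 23.272727.


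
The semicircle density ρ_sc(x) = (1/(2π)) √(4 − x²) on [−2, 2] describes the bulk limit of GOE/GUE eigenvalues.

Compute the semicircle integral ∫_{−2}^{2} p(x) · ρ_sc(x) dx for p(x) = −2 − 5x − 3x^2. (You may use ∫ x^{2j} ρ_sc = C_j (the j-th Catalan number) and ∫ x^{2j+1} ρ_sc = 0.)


Write p(x) = Σ a_i x^i, split into monomials and integrate each against ρ_sc separately.
Using ∫ x^{2j} ρ_sc = C_j = (1/(j+1)) C(2j, j) (Catalan numbers) and ∫ x^{2j+1} ρ_sc = 0 (odd monomials vanish by symmetry):
  i = 0 (even): a_0 · C_{0} = -2 · 1 = -2
  i = 1 (odd): ∫ x^1 ρ_sc = 0 (vanishes)
  i = 2 (even): a_2 · C_{1} = -3 · 1 = -3

Summing the contributions: ∫_{−2}^{2} p(x) ρ_sc(x) dx = (-2) + (-3) = -5.


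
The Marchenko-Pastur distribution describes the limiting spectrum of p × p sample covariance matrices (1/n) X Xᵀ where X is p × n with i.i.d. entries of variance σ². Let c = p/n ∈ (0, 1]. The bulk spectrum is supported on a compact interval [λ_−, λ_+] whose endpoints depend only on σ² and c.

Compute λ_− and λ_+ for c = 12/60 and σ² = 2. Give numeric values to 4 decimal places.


c = 12/60 = 0.200000; √c = 0.447214.
λ_− = σ² (1 − √c)² = 2 · (1 − 0.447214)² = 2 · (0.552786)² = 0.611146.
λ_+ = σ² (1 + √c)² = 2 · (1 + 0.447214)² = 2 · (1.447214)² = 4.188854.

Rounded to 4 decimal places: λ_− ≈ 0.6111, λ_+ ≈ 4.1889.


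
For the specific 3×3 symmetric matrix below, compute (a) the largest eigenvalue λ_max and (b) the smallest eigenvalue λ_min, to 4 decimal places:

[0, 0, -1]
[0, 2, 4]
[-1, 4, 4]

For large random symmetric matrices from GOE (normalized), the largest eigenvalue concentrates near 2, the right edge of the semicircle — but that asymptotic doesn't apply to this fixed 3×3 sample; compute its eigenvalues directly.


Since M is real symmetric, all three eigenvalues are real; they are the roots of det(λI − M) = λ³ − (tr M) λ² + s λ − det M, where s is the sum of the principal 2×2 minors.
tr M = 0 + 2 + 4 = 6.
s = (0·2 − 0²) + (0·4 − (-1)²) + (2·4 − 4²) = 0 + (-1) + (-8) = -9.
det M (expand along row 1) = 0·(-8) − 0·4 + (-1)·2 = -2.
Characteristic polynomial: λ³ − 6λ² − 9λ + 2 = 0.
Substitute λ = y + (tr M)/3 = y + 2.000000 to remove the quadratic term: y³ + p·y + q = 0 with p = s − (tr M)²/3 = -21.000000 and q = −2(tr M)³/27 + (tr M)·s/3 − det M = -32.000000.
Three real roots ⇒ use the trigonometric (Viète) form: r = 2√(−p/3) = 5.291503, φ = arccos(3q/(p·r)) = arccos(0.863919) = 0.527797 rad.
y_k = r·cos(φ/3 − 2πk/3) for k = 0, 1, 2 gives y = 5.209822, -1.802841, -3.406981.
λ_k = y_k + 2.000000 gives λ = 7.2098, 0.1972, -1.4070 (check: the sum is 6.0000 = tr M).

Hence λ_max = 7.2098 and λ_min = -1.4070.


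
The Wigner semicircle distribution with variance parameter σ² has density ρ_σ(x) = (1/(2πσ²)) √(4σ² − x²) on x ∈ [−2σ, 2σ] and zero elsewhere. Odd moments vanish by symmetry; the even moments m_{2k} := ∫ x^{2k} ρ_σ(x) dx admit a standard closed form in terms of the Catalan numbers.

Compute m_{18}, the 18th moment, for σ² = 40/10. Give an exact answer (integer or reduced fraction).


By the scaled semicircle moment identity, m_{2k} = σ^{2k} · C_k with k = 9.
C_9 = (1/(k+1)) · C(2k, k) = (1/10) · C(18, 9) = (1/10) · 48620 = 4862.
σ^{2k} = (σ²)^k = (40/10)^9 = 262144.

Therefore m_{18} = σ^{18} · C_9 = 262144 · 4862 = 1274544128.


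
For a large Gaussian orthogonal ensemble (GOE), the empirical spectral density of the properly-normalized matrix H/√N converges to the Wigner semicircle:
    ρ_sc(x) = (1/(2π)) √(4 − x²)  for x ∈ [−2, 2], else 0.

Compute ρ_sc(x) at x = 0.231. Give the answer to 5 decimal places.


ρ_sc(x) = (1/(2π)) √(4 − x²). With x = 0.231:
  4 − x² = 4 − (0.231)² = 4 − 0.053361 = 3.946639.
  √(4 − x²) = 1.986615.
  1/(2π) = 0.159155.
  ρ_sc(0.231) = 0.159155 · 1.986615 = 0.316180.

Rounded to 5 decimal places: ρ_sc(0.231) ≈ 0.31618.


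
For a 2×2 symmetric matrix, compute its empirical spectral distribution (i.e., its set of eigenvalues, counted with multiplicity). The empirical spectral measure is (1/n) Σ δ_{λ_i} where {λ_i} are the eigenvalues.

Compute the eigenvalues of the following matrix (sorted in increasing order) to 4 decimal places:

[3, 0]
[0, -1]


Since M is real symmetric, both eigenvalues are real; they are the roots of det(λI − M) = λ² − (tr M) λ + det M.
tr M = 3 + (-1) = 2.
det M = 3·(-1) − 0² = -3 − 0 = -3.
Characteristic polynomial: λ² − 2λ − 3 = 0.
Discriminant Δ = (tr M)² − 4·det M = 4 − (-12) = 16; √Δ = 4.000000.
λ = (tr M ± √Δ)/2 = (2 ± 4.000000)/2, giving (tr M − √Δ)/2 = -1.0000 and (tr M + √Δ)/2 = 3.0000.

Eigenvalues sorted in increasing order: [-1.0000, 3.0000].


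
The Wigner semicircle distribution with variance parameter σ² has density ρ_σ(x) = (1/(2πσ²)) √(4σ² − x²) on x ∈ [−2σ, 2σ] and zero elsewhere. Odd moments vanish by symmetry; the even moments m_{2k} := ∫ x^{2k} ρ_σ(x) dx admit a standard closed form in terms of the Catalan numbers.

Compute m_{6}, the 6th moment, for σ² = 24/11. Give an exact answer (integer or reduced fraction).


By the scaled semicircle moment identity, m_{2k} = σ^{2k} · C_k with k = 3.
C_3 = (1/(k+1)) · C(2k, k) = (1/4) · C(6, 3) = (1/4) · 20 = 5.
σ^{2k} = (σ²)^k = (24/11)^3 = 13824/1331.

Therefore m_{6} = σ^{6} · C_3 = (13824/1331) · 5 = 69120/1331.


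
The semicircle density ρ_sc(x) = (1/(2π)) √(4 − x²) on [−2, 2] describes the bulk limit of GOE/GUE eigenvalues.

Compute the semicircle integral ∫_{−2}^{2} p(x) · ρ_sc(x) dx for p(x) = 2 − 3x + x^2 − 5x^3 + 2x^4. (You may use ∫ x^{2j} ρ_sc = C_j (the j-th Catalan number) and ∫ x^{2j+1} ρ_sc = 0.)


Write p(x) = Σ a_i x^i, split into monomials and integrate each against ρ_sc separately.
Using ∫ x^{2j} ρ_sc = C_j = (1/(j+1)) C(2j, j) (Catalan numbers) and ∫ x^{2j+1} ρ_sc = 0 (odd monomials vanish by symmetry):
  i = 0 (even): a_0 · C_{0} = 2 · 1 = 2
  i = 1 (odd): ∫ x^1 ρ_sc = 0 (vanishes)
  i = 2 (even): a_2 · C_{1} = 1 · 1 = 1
  i = 3 (odd): ∫ x^3 ρ_sc = 0 (vanishes)
  i = 4 (even): a_4 · C_{2} = 2 · 2 = 4

Summing the contributions: ∫_{−2}^{2} p(x) ρ_sc(x) dx = 2 + 1 + 4 = 7.


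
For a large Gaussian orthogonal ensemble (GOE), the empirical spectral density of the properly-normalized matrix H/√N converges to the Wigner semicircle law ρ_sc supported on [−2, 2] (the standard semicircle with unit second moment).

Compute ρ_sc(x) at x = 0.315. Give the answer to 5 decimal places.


ρ_sc(x) = (1/(2π)) √(4 − x²). With x = 0.315:
  4 − x² = 4 − (0.315)² = 4 − 0.099225 = 3.900775.
  √(4 − x²) = 1.975038.
  1/(2π) = 0.159155.
  ρ_sc(0.315) = 0.159155 · 1.975038 = 0.314337.

Rounded to 5 decimal places: ρ_sc(0.315) ≈ 0.31434.


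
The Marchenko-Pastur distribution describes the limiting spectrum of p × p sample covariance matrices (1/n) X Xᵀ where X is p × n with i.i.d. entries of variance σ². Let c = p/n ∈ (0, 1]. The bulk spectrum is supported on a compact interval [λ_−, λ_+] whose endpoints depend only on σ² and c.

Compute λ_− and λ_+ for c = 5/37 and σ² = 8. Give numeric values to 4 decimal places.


c = 5/37 = 0.135135; √c = 0.367607.
λ_− = σ² (1 − √c)² = 8 · (1 − 0.367607)² = 8 · (0.632393)² = 3.199364.
λ_+ = σ² (1 + √c)² = 8 · (1 + 0.367607)² = 8 · (1.367607)² = 14.962798.

Rounded to 4 decimal places: λ_− ≈ 3.1994, λ_+ ≈ 14.9628.


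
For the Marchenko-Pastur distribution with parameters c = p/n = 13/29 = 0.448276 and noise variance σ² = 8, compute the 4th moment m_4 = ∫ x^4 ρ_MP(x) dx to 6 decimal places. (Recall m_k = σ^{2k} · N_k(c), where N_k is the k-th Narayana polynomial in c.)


E[X⁴] = σ⁸ (1 + 6c + 6c² + c³) (fourth MP moment). With σ² = 8 (so σ⁸ = 4096) and c = 13/29 = 0.448276: E[X⁴] = 4096 · (1 + 6·0.448276 + 6·(0.448276)² + (0.448276)³) = 4096 · 4.985444.

So E[X^4] = 20420.379679.


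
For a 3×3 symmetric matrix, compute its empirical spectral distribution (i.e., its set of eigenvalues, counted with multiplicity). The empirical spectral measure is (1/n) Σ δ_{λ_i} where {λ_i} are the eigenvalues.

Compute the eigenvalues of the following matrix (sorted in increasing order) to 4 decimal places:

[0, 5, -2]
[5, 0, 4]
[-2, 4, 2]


Since M is real symmetric, all three eigenvalues are real; they are the roots of det(λI − M) = λ³ − (tr M) λ² + s λ − det M, where s is the sum of the principal 2×2 minors.
tr M = 0 + 0 + 2 = 2.
s = (0·0 − 5²) + (0·2 − (-2)²) + (0·2 − 4²) = -25 + (-4) + (-16) = -45.
det M (expand along row 1) = 0·(-16) − 5·18 + (-2)·20 = -130.
Characteristic polynomial: λ³ − 2λ² − 45λ + 130 = 0.
Substitute λ = y + (tr M)/3 = y + 0.666667 to remove the quadratic term: y³ + p·y + q = 0 with p = s − (tr M)²/3 = -46.333333 and q = −2(tr M)³/27 + (tr M)·s/3 − det M = 99.407407.
Three real roots ⇒ use the trigonometric (Viète) form: r = 2√(−p/3) = 7.859884, φ = arccos(3q/(p·r)) = arccos(-0.818899) = 2.530286 rad.
y_k = r·cos(φ/3 − 2πk/3) for k = 0, 1, 2 gives y = 5.226082, 2.471188, -7.697270.
λ_k = y_k + 0.666667 gives λ = 5.8927, 3.1379, -7.0306 (check: the sum is 2.0000 = tr M).

Eigenvalues sorted in increasing order: [-7.0306, 3.1379, 5.8927].


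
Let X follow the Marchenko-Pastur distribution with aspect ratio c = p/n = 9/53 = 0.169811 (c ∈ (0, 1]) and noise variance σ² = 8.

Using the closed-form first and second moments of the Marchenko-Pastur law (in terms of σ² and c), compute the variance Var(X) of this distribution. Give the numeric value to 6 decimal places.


Recall the MP moments m_1 = E[X] = σ² and m_2 = E[X²] = σ⁴ (1 + c).
m_1 = E[X] = σ² = 8, so m_1² = 64.
m_2 = E[X²] = σ⁴ (1 + c) = 64 · (1 + 0.169811) = 64 · 1.169811 = 74.867925.
(Note m_2 − m_1² simplifies to c · σ⁴ = 0.169811 · 64.)

Var(X) = m_2 − m_1² = 74.867925 − 64 = 10.867925.


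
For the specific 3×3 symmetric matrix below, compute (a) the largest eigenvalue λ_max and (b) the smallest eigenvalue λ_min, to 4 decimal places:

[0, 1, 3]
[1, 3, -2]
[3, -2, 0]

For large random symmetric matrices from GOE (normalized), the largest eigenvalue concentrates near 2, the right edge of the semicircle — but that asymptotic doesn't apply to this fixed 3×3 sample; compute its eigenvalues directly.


Since M is real symmetric, all three eigenvalues are real; they are the roots of det(λI − M) = λ³ − (tr M) λ² + s λ − det M, where s is the sum of the principal 2×2 minors.
tr M = 0 + 3 + 0 = 3.
s = (0·3 − 1²) + (0·0 − 3²) + (3·0 − (-2)²) = -1 + (-9) + (-4) = -14.
det M (expand along row 1) = 0·(-4) − 1·6 + 3·(-11) = -39.
Characteristic polynomial: λ³ − 3λ² − 14λ + 39 = 0.
Substitute λ = y + (tr M)/3 = y + 1.000000 to remove the quadratic term: y³ + p·y + q = 0 with p = s − (tr M)²/3 = -17.000000 and q = −2(tr M)³/27 + (tr M)·s/3 − det M = 23.000000.
Three real roots ⇒ use the trigonometric (Viète) form: r = 2√(−p/3) = 4.760952, φ = arccos(3q/(p·r)) = arccos(-0.852523) = 2.591591 rad.
y_k = r·cos(φ/3 − 2πk/3) for k = 0, 1, 2 gives y = 3.092261, 1.588904, -4.681165.
λ_k = y_k + 1.000000 gives λ = 4.0923, 2.5889, -3.6812 (check: the sum is 3.0000 = tr M).

Hence λ_max = 4.0923 and λ_min = -3.6812.


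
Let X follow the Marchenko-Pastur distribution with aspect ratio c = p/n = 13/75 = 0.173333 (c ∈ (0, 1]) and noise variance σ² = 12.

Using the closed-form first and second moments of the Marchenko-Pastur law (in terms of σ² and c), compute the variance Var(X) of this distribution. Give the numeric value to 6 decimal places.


Recall the MP moments m_1 = E[X] = σ² and m_2 = E[X²] = σ⁴ (1 + c).
m_1 = E[X] = σ² = 12, so m_1² = 144.
m_2 = E[X²] = σ⁴ (1 + c) = 144 · (1 + 0.173333) = 144 · 1.173333 = 168.960000.
(Note m_2 − m_1² simplifies to c · σ⁴ = 0.173333 · 144.)

Var(X) = m_2 − m_1² = 168.960000 − 144 = 24.960000.


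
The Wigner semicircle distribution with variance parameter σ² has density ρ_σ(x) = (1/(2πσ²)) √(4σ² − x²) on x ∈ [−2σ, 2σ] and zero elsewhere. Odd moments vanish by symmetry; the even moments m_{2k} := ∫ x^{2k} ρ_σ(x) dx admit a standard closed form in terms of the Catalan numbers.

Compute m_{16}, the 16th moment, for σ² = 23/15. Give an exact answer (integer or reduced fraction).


By the scaled semicircle moment identity, m_{2k} = σ^{2k} · C_k with k = 8.
C_8 = (1/(k+1)) · C(2k, k) = (1/9) · C(16, 8) = (1/9) · 12870 = 1430.
σ^{2k} = (σ²)^k = (23/15)^8 = 78310985281/2562890625.

Therefore m_{16} = σ^{16} · C_8 = (78310985281/2562890625) · 1430 = 22396941790366/512578125.


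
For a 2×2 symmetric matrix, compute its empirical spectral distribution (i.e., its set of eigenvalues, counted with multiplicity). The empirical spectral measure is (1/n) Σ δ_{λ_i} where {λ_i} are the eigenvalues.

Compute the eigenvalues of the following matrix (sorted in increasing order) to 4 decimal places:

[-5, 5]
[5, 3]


Since M is real symmetric, both eigenvalues are real; they are the roots of det(λI − M) = λ² − (tr M) λ + det M.
tr M = -5 + 3 = -2.
det M = (-5)·3 − 5² = -15 − 25 = -40.
Characteristic polynomial: λ² + 2λ − 40 = 0.
Discriminant Δ = (tr M)² − 4·det M = 4 − (-160) = 164; √Δ = 12.806248.
λ = (tr M ± √Δ)/2 = (-2 ± 12.806248)/2, giving (tr M − √Δ)/2 = -7.4031 and (tr M + √Δ)/2 = 5.4031.

Eigenvalues sorted in increasing order: [-7.4031, 5.4031].


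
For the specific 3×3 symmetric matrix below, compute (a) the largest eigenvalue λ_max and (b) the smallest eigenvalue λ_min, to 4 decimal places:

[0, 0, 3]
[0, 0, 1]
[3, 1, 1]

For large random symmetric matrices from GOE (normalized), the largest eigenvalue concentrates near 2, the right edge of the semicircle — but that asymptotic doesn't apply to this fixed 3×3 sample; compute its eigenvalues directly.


Since M is real symmetric, all three eigenvalues are real; they are the roots of det(λI − M) = λ³ − (tr M) λ² + s λ − det M, where s is the sum of the principal 2×2 minors.
tr M = 0 + 0 + 1 = 1.
s = (0·0 − 0²) + (0·1 − 3²) + (0·1 − 1²) = 0 + (-9) + (-1) = -10.
det M (expand along row 1) = 0·(-1) − 0·(-3) + 3·0 = 0.
Characteristic polynomial: λ³ − λ² − 10λ = 0.
Substitute λ = y + (tr M)/3 = y + 0.333333 to remove the quadratic term: y³ + p·y + q = 0 with p = s − (tr M)²/3 = -10.333333 and q = −2(tr M)³/27 + (tr M)·s/3 − det M = -3.407407.
Three real roots ⇒ use the trigonometric (Viète) form: r = 2√(−p/3) = 3.711843, φ = arccos(3q/(p·r)) = arccos(0.266511) = 1.301025 rad.
y_k = r·cos(φ/3 − 2πk/3) for k = 0, 1, 2 gives y = 3.368229, -0.333333, -3.034895.
λ_k = y_k + 0.333333 gives λ = 3.7016, 0.0000, -2.7016 (check: the sum is 1.0000 = tr M).

Hence λ_max = 3.7016 and λ_min = -2.7016.


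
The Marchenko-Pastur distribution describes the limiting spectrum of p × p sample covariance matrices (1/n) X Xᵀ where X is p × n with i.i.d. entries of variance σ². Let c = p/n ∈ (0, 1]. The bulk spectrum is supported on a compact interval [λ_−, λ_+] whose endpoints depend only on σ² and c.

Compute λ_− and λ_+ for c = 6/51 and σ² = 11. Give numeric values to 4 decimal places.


c = 6/51 = 0.117647; √c = 0.342997.
λ_− = σ² (1 − √c)² = 11 · (1 − 0.342997)² = 11 · (0.657003)² = 4.748180.
λ_+ = σ² (1 + √c)² = 11 · (1 + 0.342997)² = 11 · (1.342997)² = 19.840055.

Rounded to 4 decimal places: λ_− ≈ 4.7482, λ_+ ≈ 19.8401.


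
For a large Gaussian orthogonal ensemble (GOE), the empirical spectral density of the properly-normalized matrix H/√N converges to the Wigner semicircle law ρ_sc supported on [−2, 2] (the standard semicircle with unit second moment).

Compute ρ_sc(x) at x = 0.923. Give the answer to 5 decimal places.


ρ_sc(x) = (1/(2π)) √(4 − x²). With x = 0.923:
  4 − x² = 4 − (0.923)² = 4 − 0.851929 = 3.148071.
  √(4 − x²) = 1.774280.
  1/(2π) = 0.159155.
  ρ_sc(0.923) = 0.159155 · 1.774280 = 0.282385.

Rounded to 5 decimal places: ρ_sc(0.923) ≈ 0.28239.


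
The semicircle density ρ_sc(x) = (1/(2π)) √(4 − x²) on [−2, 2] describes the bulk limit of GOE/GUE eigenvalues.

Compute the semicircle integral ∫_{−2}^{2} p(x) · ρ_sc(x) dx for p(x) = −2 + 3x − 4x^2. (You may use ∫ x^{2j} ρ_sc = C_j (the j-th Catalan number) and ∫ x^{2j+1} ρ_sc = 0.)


Write p(x) = Σ a_i x^i, split into monomials and integrate each against ρ_sc separately.
Using ∫ x^{2j} ρ_sc = C_j = (1/(j+1)) C(2j, j) (Catalan numbers) and ∫ x^{2j+1} ρ_sc = 0 (odd monomials vanish by symmetry):
  i = 0 (even): a_0 · C_{0} = -2 · 1 = -2
  i = 1 (odd): ∫ x^1 ρ_sc = 0 (vanishes)
  i = 2 (even): a_2 · C_{1} = -4 · 1 = -4

Summing the contributions: ∫_{−2}^{2} p(x) ρ_sc(x) dx = (-2) + (-4) = -6.


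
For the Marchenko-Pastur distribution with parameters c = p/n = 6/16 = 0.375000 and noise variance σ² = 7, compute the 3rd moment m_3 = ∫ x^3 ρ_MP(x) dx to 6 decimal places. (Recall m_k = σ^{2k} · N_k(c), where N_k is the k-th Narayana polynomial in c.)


E[X³] = σ⁶ (1 + 3c + c²) (third MP moment). With σ² = 7 (so σ⁶ = 343) and c = 6/16 = 0.375000: E[X³] = 343 · (1 + 3·0.375000 + (0.375000)²) = 343 · 2.265625.

So E[X^3] = 777.109375.


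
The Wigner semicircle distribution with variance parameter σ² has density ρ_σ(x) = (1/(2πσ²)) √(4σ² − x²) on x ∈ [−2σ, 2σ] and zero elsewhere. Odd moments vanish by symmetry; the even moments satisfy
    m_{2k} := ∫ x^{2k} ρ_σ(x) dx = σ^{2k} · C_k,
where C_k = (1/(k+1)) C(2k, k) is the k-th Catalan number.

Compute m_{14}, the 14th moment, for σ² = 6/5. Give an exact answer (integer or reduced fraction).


By the scaled semicircle moment identity, m_{2k} = σ^{2k} · C_k with k = 7.
C_7 = (1/(k+1)) · C(2k, k) = (1/8) · C(14, 7) = (1/8) · 3432 = 429.
σ^{2k} = (σ²)^k = (6/5)^7 = 279936/78125.

Therefore m_{14} = σ^{14} · C_7 = (279936/78125) · 429 = 120092544/78125.


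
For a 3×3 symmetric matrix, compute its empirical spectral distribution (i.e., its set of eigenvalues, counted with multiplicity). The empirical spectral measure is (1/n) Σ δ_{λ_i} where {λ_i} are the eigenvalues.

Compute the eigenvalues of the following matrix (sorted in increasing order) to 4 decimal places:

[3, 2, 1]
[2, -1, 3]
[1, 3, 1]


Since M is real symmetric, all three eigenvalues are real; they are the roots of det(λI − M) = λ³ − (tr M) λ² + s λ − det M, where s is the sum of the principal 2×2 minors.
tr M = 3 + (-1) + 1 = 3.
s = (3·(-1) − 2²) + (3·1 − 1²) + ((-1)·1 − 3²) = -7 + 2 + (-10) = -15.
det M (expand along row 1) = 3·(-10) − 2·(-1) + 1·7 = -21.
Characteristic polynomial: λ³ − 3λ² − 15λ + 21 = 0.
Substitute λ = y + (tr M)/3 = y + 1.000000 to remove the quadratic term: y³ + p·y + q = 0 with p = s − (tr M)²/3 = -18.000000 and q = −2(tr M)³/27 + (tr M)·s/3 − det M = 4.000000.
Three real roots ⇒ use the trigonometric (Viète) form: r = 2√(−p/3) = 4.898979, φ = arccos(3q/(p·r)) = arccos(-0.136083) = 1.707303 rad.
y_k = r·cos(φ/3 − 2πk/3) for k = 0, 1, 2 gives y = 4.126831, 0.222837, -4.349668.
λ_k = y_k + 1.000000 gives λ = 5.1268, 1.2228, -3.3497 (check: the sum is 3.0000 = tr M).

Eigenvalues sorted in increasing order: [-3.3497, 1.2228, 5.1268].


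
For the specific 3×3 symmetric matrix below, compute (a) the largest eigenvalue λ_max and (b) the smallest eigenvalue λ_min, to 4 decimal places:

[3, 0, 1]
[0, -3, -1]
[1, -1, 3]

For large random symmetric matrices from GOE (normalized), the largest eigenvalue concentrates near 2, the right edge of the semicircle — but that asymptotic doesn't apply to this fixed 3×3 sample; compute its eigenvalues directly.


Since M is real symmetric, all three eigenvalues are real; they are the roots of det(λI − M) = λ³ − (tr M) λ² + s λ − det M, where s is the sum of the principal 2×2 minors.
tr M = 3 + (-3) + 3 = 3.
s = (3·(-3) − 0²) + (3·3 − 1²) + ((-3)·3 − (-1)²) = -9 + 8 + (-10) = -11.
det M (expand along row 1) = 3·(-10) − 0·1 + 1·3 = -27.
Characteristic polynomial: λ³ − 3λ² − 11λ + 27 = 0.
Substitute λ = y + (tr M)/3 = y + 1.000000 to remove the quadratic term: y³ + p·y + q = 0 with p = s − (tr M)²/3 = -14.000000 and q = −2(tr M)³/27 + (tr M)·s/3 − det M = 14.000000.
Three real roots ⇒ use the trigonometric (Viète) form: r = 2√(−p/3) = 4.320494, φ = arccos(3q/(p·r)) = arccos(-0.694365) = 2.338334 rad.
y_k = r·cos(φ/3 − 2πk/3) for k = 0, 1, 2 gives y = 3.073185, 1.093360, -4.166545.
λ_k = y_k + 1.000000 gives λ = 4.0732, 2.0934, -3.1665 (check: the sum is 3.0000 = tr M).

Hence λ_max = 4.0732 and λ_min = -3.1665.


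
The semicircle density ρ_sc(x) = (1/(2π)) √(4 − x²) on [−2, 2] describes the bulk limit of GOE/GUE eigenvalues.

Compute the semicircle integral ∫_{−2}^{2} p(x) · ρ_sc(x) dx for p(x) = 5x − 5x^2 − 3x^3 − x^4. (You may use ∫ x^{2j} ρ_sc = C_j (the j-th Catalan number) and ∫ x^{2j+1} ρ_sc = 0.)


Write p(x) = Σ a_i x^i, split into monomials and integrate each against ρ_sc separately.
Using ∫ x^{2j} ρ_sc = C_j = (1/(j+1)) C(2j, j) (Catalan numbers) and ∫ x^{2j+1} ρ_sc = 0 (odd monomials vanish by symmetry):
  i = 1 (odd): ∫ x^1 ρ_sc = 0 (vanishes)
  i = 2 (even): a_2 · C_{1} = -5 · 1 = -5
  i = 3 (odd): ∫ x^3 ρ_sc = 0 (vanishes)
  i = 4 (even): a_4 · C_{2} = -1 · 2 = -2

Summing the contributions: ∫_{−2}^{2} p(x) ρ_sc(x) dx = (-5) + (-2) = -7.


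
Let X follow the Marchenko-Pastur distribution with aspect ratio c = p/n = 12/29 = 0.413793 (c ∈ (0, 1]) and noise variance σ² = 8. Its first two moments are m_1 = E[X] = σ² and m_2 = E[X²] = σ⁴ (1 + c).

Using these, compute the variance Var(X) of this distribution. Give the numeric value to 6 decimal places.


m_1 = E[X] = σ² = 8, so m_1² = 64.
m_2 = E[X²] = σ⁴ (1 + c) = 64 · (1 + 0.413793) = 64 · 1.413793 = 90.482759.
(Note m_2 − m_1² simplifies to c · σ⁴ = 0.413793 · 64.)

Var(X) = m_2 − m_1² = 90.482759 − 64 = 26.482759.


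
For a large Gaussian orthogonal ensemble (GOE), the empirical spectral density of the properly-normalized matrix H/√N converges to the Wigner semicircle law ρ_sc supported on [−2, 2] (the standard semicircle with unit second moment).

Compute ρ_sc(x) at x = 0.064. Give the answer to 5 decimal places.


ρ_sc(x) = (1/(2π)) √(4 − x²). With x = 0.064:
  4 − x² = 4 − (0.064)² = 4 − 0.004096 = 3.995904.
  √(4 − x²) = 1.998976.
  1/(2π) = 0.159155.
  ρ_sc(0.064) = 0.159155 · 1.998976 = 0.318147.

Rounded to 5 decimal places: ρ_sc(0.064) ≈ 0.31815.


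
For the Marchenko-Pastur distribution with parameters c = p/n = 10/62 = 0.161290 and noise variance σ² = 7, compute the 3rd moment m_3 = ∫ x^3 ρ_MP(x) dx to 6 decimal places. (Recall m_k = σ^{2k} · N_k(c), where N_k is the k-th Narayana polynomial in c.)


E[X³] = σ⁶ (1 + 3c + c²) (third MP moment). With σ² = 7 (so σ⁶ = 343) and c = 10/62 = 0.161290: E[X³] = 343 · (1 + 3·0.161290 + (0.161290)²) = 343 · 1.509886.

So E[X^3] = 517.890739.


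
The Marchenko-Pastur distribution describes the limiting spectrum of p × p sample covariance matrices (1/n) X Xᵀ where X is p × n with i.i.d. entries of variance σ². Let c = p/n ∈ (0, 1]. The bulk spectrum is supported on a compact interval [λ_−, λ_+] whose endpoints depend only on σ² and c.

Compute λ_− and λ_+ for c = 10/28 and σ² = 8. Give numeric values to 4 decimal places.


c = 10/28 = 0.357143; √c = 0.597614.
λ_− = σ² (1 − √c)² = 8 · (1 − 0.597614)² = 8 · (0.402386)² = 1.295314.
λ_+ = σ² (1 + √c)² = 8 · (1 + 0.597614)² = 8 · (1.597614)² = 20.418972.

Rounded to 4 decimal places: λ_− ≈ 1.2953, λ_+ ≈ 20.4190.


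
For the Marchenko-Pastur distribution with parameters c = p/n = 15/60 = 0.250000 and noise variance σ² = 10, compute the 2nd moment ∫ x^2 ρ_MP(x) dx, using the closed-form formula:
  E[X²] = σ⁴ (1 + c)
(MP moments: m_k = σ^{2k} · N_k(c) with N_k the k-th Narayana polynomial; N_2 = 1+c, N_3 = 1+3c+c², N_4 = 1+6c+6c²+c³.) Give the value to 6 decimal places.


E[X²] = σ⁴ (1 + c) (second MP moment). With σ² = 10 (so σ⁴ = 100) and c = 15/60 = 0.250000: E[X²] = 100 · (1 + 0.250000) = 100 · 1.250000.

So E[X^2] = 125.000000.


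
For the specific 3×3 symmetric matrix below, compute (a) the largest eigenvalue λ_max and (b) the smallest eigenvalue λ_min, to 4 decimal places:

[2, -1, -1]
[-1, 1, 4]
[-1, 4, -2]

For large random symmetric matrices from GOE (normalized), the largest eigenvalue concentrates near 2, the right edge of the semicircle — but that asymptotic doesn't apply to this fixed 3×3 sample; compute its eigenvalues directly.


Since M is real symmetric, all three eigenvalues are real; they are the roots of det(λI − M) = λ³ − (tr M) λ² + s λ − det M, where s is the sum of the principal 2×2 minors.
tr M = 2 + 1 + (-2) = 1.
s = (2·1 − (-1)²) + (2·(-2) − (-1)²) + (1·(-2) − 4²) = 1 + (-5) + (-18) = -22.
det M (expand along row 1) = 2·(-18) − (-1)·6 + (-1)·(-3) = -27.
Characteristic polynomial: λ³ − λ² − 22λ + 27 = 0.
Substitute λ = y + (tr M)/3 = y + 0.333333 to remove the quadratic term: y³ + p·y + q = 0 with p = s − (tr M)²/3 = -22.333333 and q = −2(tr M)³/27 + (tr M)·s/3 − det M = 19.592593.
Three real roots ⇒ use the trigonometric (Viète) form: r = 2√(−p/3) = 5.456902, φ = arccos(3q/(p·r)) = arccos(-0.482296) = 2.074070 rad.
y_k = r·cos(φ/3 − 2πk/3) for k = 0, 1, 2 gives y = 4.203898, 0.911150, -5.115048.
λ_k = y_k + 0.333333 gives λ = 4.5372, 1.2445, -4.7817 (check: the sum is 1.0000 = tr M).

Hence λ_max = 4.5372 and λ_min = -4.7817.


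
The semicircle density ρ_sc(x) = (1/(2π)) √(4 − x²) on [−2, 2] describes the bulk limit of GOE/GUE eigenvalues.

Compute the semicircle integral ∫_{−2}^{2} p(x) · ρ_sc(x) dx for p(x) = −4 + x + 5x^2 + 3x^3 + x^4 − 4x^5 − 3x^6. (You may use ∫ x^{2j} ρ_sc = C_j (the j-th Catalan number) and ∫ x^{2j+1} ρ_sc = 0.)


Write p(x) = Σ a_i x^i, split into monomials and integrate each against ρ_sc separately.
Using ∫ x^{2j} ρ_sc = C_j = (1/(j+1)) C(2j, j) (Catalan numbers) and ∫ x^{2j+1} ρ_sc = 0 (odd monomials vanish by symmetry):
  i = 0 (even): a_0 · C_{0} = -4 · 1 = -4
  i = 1 (odd): ∫ x^1 ρ_sc = 0 (vanishes)
  i = 2 (even): a_2 · C_{1} = 5 · 1 = 5
  i = 3 (odd): ∫ x^3 ρ_sc = 0 (vanishes)
  i = 4 (even): a_4 · C_{2} = 1 · 2 = 2
  i = 5 (odd): ∫ x^5 ρ_sc = 0 (vanishes)
  i = 6 (even): a_6 · C_{3} = -3 · 5 = -15

Summing the contributions: ∫_{−2}^{2} p(x) ρ_sc(x) dx = (-4) + 5 + 2 + (-15) = -12.


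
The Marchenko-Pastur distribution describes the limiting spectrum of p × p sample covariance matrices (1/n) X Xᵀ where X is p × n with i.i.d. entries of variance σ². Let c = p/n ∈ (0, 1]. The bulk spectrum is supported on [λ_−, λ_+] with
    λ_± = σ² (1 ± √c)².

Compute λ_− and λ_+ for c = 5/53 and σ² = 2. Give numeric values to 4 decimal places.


c = 5/53 = 0.094340; √c = 0.307148.
λ_− = σ² (1 − √c)² = 2 · (1 − 0.307148)² = 2 · (0.692852)² = 0.960089.
λ_+ = σ² (1 + √c)² = 2 · (1 + 0.307148)² = 2 · (1.307148)² = 3.417269.

Rounded to 4 decimal places: λ_− ≈ 0.9601, λ_+ ≈ 3.4173.


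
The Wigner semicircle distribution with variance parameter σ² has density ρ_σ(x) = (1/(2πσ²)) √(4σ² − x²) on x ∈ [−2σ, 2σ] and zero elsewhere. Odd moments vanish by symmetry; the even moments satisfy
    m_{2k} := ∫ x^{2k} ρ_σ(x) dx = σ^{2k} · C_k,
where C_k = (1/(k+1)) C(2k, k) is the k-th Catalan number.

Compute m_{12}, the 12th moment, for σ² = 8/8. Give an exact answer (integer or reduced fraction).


By the scaled semicircle moment identity, m_{2k} = σ^{2k} · C_k with k = 6.
C_6 = (1/(k+1)) · C(2k, k) = (1/7) · C(12, 6) = (1/7) · 924 = 132.
σ^{2k} = (σ²)^k = (8/8)^6 = 1.

Therefore m_{12} = σ^{12} · C_6 = 1 · 132 = 132.


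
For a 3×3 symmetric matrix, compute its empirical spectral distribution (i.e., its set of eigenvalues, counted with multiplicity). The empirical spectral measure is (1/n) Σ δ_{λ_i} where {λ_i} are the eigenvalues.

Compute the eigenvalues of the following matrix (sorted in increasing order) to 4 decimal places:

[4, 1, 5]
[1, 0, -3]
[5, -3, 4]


Since M is real symmetric, all three eigenvalues are real; they are the roots of det(λI − M) = λ³ − (tr M) λ² + s λ − det M, where s is the sum of the principal 2×2 minors.
tr M = 4 + 0 + 4 = 8.
s = (4·0 − 1²) + (4·4 − 5²) + (0·4 − (-3)²) = -1 + (-9) + (-9) = -19.
det M (expand along row 1) = 4·(-9) − 1·19 + 5·(-3) = -70.
Characteristic polynomial: λ³ − 8λ² − 19λ + 70 = 0.
Substitute λ = y + (tr M)/3 = y + 2.666667 to remove the quadratic term: y³ + p·y + q = 0 with p = s − (tr M)²/3 = -40.333333 and q = −2(tr M)³/27 + (tr M)·s/3 − det M = -18.592593.
Three real roots ⇒ use the trigonometric (Viète) form: r = 2√(−p/3) = 7.333333, φ = arccos(3q/(p·r)) = arccos(0.188580) = 1.381080 rad.
y_k = r·cos(φ/3 − 2πk/3) for k = 0, 1, 2 gives y = 6.569879, -0.463441, -6.106438.
λ_k = y_k + 2.666667 gives λ = 9.2365, 2.2032, -3.4398 (check: the sum is 8.0000 = tr M).

Eigenvalues sorted in increasing order: [-3.4398, 2.2032, 9.2365].
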